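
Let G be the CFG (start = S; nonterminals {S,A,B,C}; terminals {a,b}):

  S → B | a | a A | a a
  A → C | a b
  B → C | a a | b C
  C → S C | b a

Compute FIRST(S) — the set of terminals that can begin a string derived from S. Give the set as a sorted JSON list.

FIRST sets, iterate to fixpoint:
pass 1:
  A via A→a b: +{a}
  B via B→a a: +{a}
  B via B→b C: +{b}
  C via C→b a: +{b}
  S via S→B: +{a,b}
  S: {a,b}  A: {a}  B: {a,b}  C: {b}
pass 2:
  A via A→C: +{b}
  C via C→S C: +{a}
  S: {a,b}  A: {a,b}  B: {a,b}  C: {a,b}
pass 3: — fixpoint
  S: {a,b}  A: {a,b}  B: {a,b}  C: {a,b}

FIRST(S) = ["a", "b"]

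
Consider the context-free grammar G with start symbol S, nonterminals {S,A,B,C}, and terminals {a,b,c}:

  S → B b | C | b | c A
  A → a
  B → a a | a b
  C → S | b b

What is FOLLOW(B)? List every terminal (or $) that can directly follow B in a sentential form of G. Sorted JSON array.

FIRST sets, iterate to fixpoint:
iter 1:
  A via A→a: +{a}
  B via B→a a: +{a}
  C via C→b b: +{b}
  S via S→B b: +{a}
  S via S→C: +{b}
  S via S→c A: +{c}
  FIRST[S]={a,b,c}  FIRST[A]={a}  FIRST[B]={a}  FIRST[C]={b}
iter 2:
  C via C→S: +{a,c}
  FIRST[S]={a,b,c}  FIRST[A]={a}  FIRST[B]={a}  FIRST[C]={a,b,c}
iter 3: (no change)
  FIRST[S]={a,b,c}  FIRST[A]={a}  FIRST[B]={a}  FIRST[C]={a,b,c}

Compute FOLLOW by fixpoint:
seed FOLLOW(S) with $
pass 1:
  S→B b: FOLLOW(B) ⊇ FIRST(b) = {b}; new: +{b}
  S→C: FOLLOW(C) ⊇ FOLLOW(S) ⊇ {$}; new: +{$}
  S→c A: FOLLOW(A) ⊇ FOLLOW(S) ⊇ {$}; new: +{$}
  S: {$}  A: {$}  B: {b}  C: {$}
pass 2: — fixpoint
  S: {$}  A: {$}  B: {b}  C: {$}

FOLLOW(B) = ["b"]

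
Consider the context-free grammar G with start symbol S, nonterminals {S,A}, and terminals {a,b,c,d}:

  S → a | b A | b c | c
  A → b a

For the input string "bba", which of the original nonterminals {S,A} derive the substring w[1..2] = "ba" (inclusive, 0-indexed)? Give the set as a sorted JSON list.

Convert to CNF:
  S -> T0 A | T0 T2 | a | c
  A -> T0 T1
  T0 -> b
  T1 -> a
  T2 -> c

CYK fill — only the sub-triangle for w[1..2]:
  T[1,1] 'b' = {T0}  orig:{}
  T[2,2] 'a' = {S,T1}  orig:{S}
  T[1,2] 'ba' = {A}

Original NTs in T[1,2] deriving "ba": ["A"]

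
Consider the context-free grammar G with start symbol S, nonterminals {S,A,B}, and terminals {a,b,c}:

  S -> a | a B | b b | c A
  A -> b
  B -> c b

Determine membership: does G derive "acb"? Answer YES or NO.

Convert to CNF:
  S -> T0 A | T1 T1 | T2 B | a
  A -> b
  B -> T0 T1
  T0 -> c
  T1 -> b
  T2 -> a

CYK fill:
  cell(0,0) a: {S,T2}  orig:{S}
  cell(1,1) c: {T0}  orig:{}
  cell(2,2) b: {A,T1}  orig:{A}
  cell(0,1) ac: ∅
  cell(1,2) cb: {B,S}
  cell(0,2) acb: {S}

S ∈ T[0,2] ⇒ YES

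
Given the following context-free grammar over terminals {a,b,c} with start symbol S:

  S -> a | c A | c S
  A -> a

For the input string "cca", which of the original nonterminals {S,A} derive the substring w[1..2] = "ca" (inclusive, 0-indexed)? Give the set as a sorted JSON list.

CNF form of G:
  S -> T0 A | T0 S | a
  A -> a
  T0 -> c

CYK table (by increasing span) (cells [i..j] with 1 ≤ i ≤ j ≤ 2 only):
  cell(1,1) c: {T0}  orig:{}
  cell(2,2) a: {A,S}
  cell(1,2) ca: {S}

Original NTs in T[1,2] deriving "ca": ["S"]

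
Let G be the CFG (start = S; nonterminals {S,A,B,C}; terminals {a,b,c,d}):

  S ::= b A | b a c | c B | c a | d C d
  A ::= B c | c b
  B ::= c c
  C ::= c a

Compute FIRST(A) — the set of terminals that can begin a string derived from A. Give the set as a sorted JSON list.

Compute FIRST by fixpoint:
[1]
  A via A→c b: +{c}
  B via B→c c: +{c}
  C via C→c a: +{c}
  S via S→b A: +{b}
  S via S→c B: +{c}
  S via S→d C d: +{d}
  FIRST(S)={b,c,d}  FIRST(A)={c}  FIRST(B)={c}  FIRST(C)={c}
[2] (no change)
  FIRST(S)={b,c,d}  FIRST(A)={c}  FIRST(B)={c}  FIRST(C)={c}

FIRST(A) = ["c"]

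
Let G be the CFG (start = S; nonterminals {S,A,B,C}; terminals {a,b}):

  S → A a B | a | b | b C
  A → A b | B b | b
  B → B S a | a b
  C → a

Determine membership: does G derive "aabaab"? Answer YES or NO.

CNF form of G:
  S -> A X3 | T0 C | a | b
  A -> A T0 | B T0 | b
  B -> B X2 | T1 T0
  C -> a
  T0 -> b
  T1 -> a
  X2 -> S T1
  X3 -> T1 B

CYK fill:
  [0..0]={C,S,T1}  "a"  orig:{C,S}
  [1..1]={C,S,T1}  "a"  orig:{C,S}
  [2..2]={A,S,T0}  "b"  orig:{A,S}
  [3..3]={C,S,T1}  "a"  orig:{C,S}
  [4..4]={C,S,T1}  "a"  orig:{C,S}
  [5..5]={A,S,T0}  "b"  orig:{A,S}
  [0..1]={X2}  "aa"  orig:{}
  [1..2]={B}  "ab"
  [2..3]={S,X2}  "ba"  orig:{S}
  [3..4]={X2}  "aa"  orig:{}
  [4..5]={B}  "ab"
  [0..2]={X3}  "aab"  orig:{}
  [1..3]=∅  "aba"
  [2..4]={X2}  "baa"  orig:{}
  [3..5]={X3}  "aab"  orig:{}
  [0..3]=∅  "aaba"
  [1..4]={B}  "abaa"
  [2..5]={S}  "baab"
  [0..4]={X3}  "aabaa"  orig:{}
  [1..5]={A}  "abaab"
  [0..5]=∅  "aabaab"

S ∉ T[0,5] ⇒ NO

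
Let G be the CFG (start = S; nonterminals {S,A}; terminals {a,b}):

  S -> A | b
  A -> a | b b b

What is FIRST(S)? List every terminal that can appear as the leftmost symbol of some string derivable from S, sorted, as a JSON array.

FIRST sets, iterate to fixpoint:
iter 1:
  A via A→a: +{a}
  A via A→b b b: +{b}
  S via S→A: +{a,b}
  FIRST(S)={a,b}  FIRST(A)={a,b}
iter 2: done
  FIRST(S)={a,b}  FIRST(A)={a,b}

FIRST(S) = ["a", "b"]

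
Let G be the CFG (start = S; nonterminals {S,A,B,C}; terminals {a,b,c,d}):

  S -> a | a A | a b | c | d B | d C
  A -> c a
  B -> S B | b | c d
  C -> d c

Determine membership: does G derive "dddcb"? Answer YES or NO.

CNF form of G:
  S -> T1 A | T1 T3 | T2 B | T2 C | a | c
  A -> T0 T1
  B -> S B | T0 T2 | b
  C -> T2 T0
  T0 -> c
  T1 -> a
  T2 -> d
  T3 -> b

CYK table (by increasing span):
  T[0,0] 'd' = {T2}  orig:{}
  T[1,1] 'd' = {T2}  orig:{}
  T[2,2] 'd' = {T2}  orig:{}
  T[3,3] 'c' = {S,T0}  orig:{S}
  T[4,4] 'b' = {B,T3}  orig:{B}
  T[0,1] 'dd' = ∅
  T[1,2] 'dd' = ∅
  T[2,3] 'dc' = {C}
  T[3,4] 'cb' = {B}
  T[0,2] 'ddd' = ∅
  T[1,3] 'ddc' = {S}
  T[2,4] 'dcb' = {S}
  T[0,3] 'dddc' = ∅
  T[1,4] 'ddcb' = {B}
  T[0,4] 'dddcb' = {S}

S ∈ T[0,4] ⇒ YES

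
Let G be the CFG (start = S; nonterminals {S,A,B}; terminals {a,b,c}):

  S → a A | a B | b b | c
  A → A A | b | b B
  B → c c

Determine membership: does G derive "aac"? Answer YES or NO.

Convert to CNF:
  S -> T0 T0 | T2 A | T2 B | c
  A -> A A | T0 B | b
  B -> T1 T1
  T0 -> b
  T1 -> c
  T2 -> a

CYK table (by increasing span):
  T[0,0] 'a' = {T2}  orig:{}
  T[1,1] 'a' = {T2}  orig:{}
  T[2,2] 'c' = {S,T1}  orig:{S}
  T[0,1] 'aa' = ∅
  T[1,2] 'ac' = ∅
  T[0,2] 'aac' = ∅

S ∉ T[0,2] ⇒ NO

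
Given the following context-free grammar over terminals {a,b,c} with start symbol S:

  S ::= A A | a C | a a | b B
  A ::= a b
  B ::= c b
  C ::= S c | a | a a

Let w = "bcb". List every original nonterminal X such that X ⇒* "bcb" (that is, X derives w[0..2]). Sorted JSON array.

CNF form of G:
  S -> A A | T0 C | T0 T0 | T1 B
  A -> T0 T1
  B -> T2 T1
  C -> S T2 | T0 T0 | a
  T0 -> a
  T1 -> b
  T2 -> c

Fill CYK table bottom-up — only the sub-triangle for w[0..2]:
  [0..0]={T1}  "b"  orig:{}
  [1..1]={T2}  "c"  orig:{}
  [2..2]={T1}  "b"  orig:{}
  [0..1]=∅  "bc"
  [1..2]={B}  "cb"
  [0..2]={S}  "bcb"

Original NTs in T[0,2] deriving "bcb": ["S"]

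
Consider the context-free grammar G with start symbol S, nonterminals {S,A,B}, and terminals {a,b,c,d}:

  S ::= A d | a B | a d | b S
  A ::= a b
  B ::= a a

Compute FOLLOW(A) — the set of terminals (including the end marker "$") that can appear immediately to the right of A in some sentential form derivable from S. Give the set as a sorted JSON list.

FIRST iteration:
round 1:
  A via A→a b: +{a}
  B via B→a a: +{a}
  S via S→A d: +{a}
  S via S→b S: +{b}
  S: {a,b}  A: {a}  B: {a}
round 2: (stable)
  S: {a,b}  A: {a}  B: {a}

FOLLOW iteration:
initialize: $ ∈ FOLLOW(S)
round 1:
  S→A d: FOLLOW(A) ⊇ FIRST(d) = {d}; new: +{d}
  S→a B: FOLLOW(B) ⊇ FOLLOW(S) ⊇ {$}; new: +{$}
  S: {$}  A: {d}  B: {$}
round 2: — fixpoint
  S: {$}  A: {d}  B: {$}

FOLLOW(A) = ["d"]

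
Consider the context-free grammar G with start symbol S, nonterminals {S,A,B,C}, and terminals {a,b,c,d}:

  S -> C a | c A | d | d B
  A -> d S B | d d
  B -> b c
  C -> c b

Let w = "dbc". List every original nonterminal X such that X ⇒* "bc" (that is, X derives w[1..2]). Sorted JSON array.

Convert to CNF:
  S -> C T3 | T0 B | T2 A | d
  A -> T0 T0 | T0 X4
  B -> T1 T2
  C -> T2 T1
  T0 -> d
  T1 -> b
  T2 -> c
  T3 -> a
  X4 -> S B

CYK table (by increasing span) (cells [i..j] with 1 ≤ i ≤ j ≤ 2 only):
  [1..1]={T1}  "b"  orig:{}
  [2..2]={T2}  "c"  orig:{}
  [1..2]={B}  "bc"

Original NTs in T[1,2] deriving "bc": ["B"]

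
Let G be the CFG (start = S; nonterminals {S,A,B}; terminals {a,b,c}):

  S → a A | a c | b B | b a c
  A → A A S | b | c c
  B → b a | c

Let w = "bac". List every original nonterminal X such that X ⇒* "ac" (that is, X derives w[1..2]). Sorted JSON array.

CNF form of G:
  S -> T1 B | T1 X4 | T2 A | T2 T0
  A -> A X3 | T0 T0 | b
  B -> T1 T2 | c
  T0 -> c
  T1 -> b
  T2 -> a
  X3 -> A S
  X4 -> T2 T0

Fill CYK table bottom-up — only the sub-triangle for w[1..2]:
  [1..1]={T2}  "a"  orig:{}
  [2..2]={B,T0}  "c"  orig:{B}
  [1..2]={S,X4}  "ac"  orig:{S}

Original NTs in T[1,2] deriving "ac": ["S"]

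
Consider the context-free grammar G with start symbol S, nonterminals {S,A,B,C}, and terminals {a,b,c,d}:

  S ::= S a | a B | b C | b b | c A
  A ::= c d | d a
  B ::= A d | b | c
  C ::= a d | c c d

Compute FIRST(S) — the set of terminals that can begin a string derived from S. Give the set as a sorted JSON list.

FIRST iteration:
pass 1:
  A via A→c d: +{c}
  A via A→d a: +{d}
  B via B→A d: +{c,d}
  B via B→b: +{b}
  C via C→a d: +{a}
  C via C→c c d: +{c}
  S via S→a B: +{a}
  S via S→b C: +{b}
  S via S→c A: +{c}
  FIRST(S)={a,b,c}  FIRST(A)={c,d}  FIRST(B)={b,c,d}  FIRST(C)={a,c}
pass 2: (stable)
  FIRST(S)={a,b,c}  FIRST(A)={c,d}  FIRST(B)={b,c,d}  FIRST(C)={a,c}

FIRST(S) = ["a", "b", "c"]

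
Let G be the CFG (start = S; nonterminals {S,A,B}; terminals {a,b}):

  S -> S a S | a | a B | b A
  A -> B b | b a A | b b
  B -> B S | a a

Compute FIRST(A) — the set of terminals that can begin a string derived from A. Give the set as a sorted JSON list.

Compute FIRST by fixpoint:
round 1:
  A via A→b a A: +{b}
  B via B→a a: +{a}
  S via S→a: +{a}
  S via S→b A: +{b}
  S: {a,b}  A: {b}  B: {a}
round 2:
  A via A→B b: +{a}
  S: {a,b}  A: {a,b}  B: {a}
round 3: (stable)
  S: {a,b}  A: {a,b}  B: {a}

FIRST(A) = ["a", "b"]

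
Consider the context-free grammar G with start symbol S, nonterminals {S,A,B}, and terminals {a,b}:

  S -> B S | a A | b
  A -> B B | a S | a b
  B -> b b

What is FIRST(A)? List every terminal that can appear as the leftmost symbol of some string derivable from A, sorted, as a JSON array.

Compute FIRST by fixpoint:
iter 1:
  A via A→a S: +{a}
  B via B→b b: +{b}
  S via S→B S: +{b}
  S via S→a A: +{a}
  FIRST(S)={a,b}  FIRST(A)={a}  FIRST(B)={b}
iter 2:
  A via A→B B: +{b}
  FIRST(S)={a,b}  FIRST(A)={a,b}  FIRST(B)={b}
iter 3: (stable)
  FIRST(S)={a,b}  FIRST(A)={a,b}  FIRST(B)={b}

FIRST(A) = ["a", "b"]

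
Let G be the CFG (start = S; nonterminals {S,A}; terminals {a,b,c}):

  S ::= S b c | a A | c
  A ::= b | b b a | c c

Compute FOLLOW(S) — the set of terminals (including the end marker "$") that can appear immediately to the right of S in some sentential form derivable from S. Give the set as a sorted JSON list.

FIRST sets, iterate to fixpoint:
[1]
  A via A→b: +{b}
  A via A→c c: +{c}
  S via S→a A: +{a}
  S via S→c: +{c}
  S: {a,c}  A: {b,c}
[2] (stable)
  S: {a,c}  A: {b,c}

Compute FOLLOW by fixpoint:
seed FOLLOW(S) with $
pass 1:
  S→S b c: FOLLOW(S) ⊇ FIRST(b) = {b}; new: +{b}
  S→a A: FOLLOW(A) ⊇ FOLLOW(S) ⊇ {$,b}; new: +{$,b}
  S: {$,b}  A: {$,b}
pass 2: — fixpoint
  S: {$,b}  A: {$,b}

FOLLOW(S) = ["$", "b"]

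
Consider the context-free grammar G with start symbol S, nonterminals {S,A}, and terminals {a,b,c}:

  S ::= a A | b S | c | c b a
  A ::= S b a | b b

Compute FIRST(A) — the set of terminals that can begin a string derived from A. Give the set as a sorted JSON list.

Compute FIRST by fixpoint:
iter 1:
  A via A→b b: +{b}
  S via S→a A: +{a}
  S via S→b S: +{b}
  S via S→c: +{c}
  FIRST(S)={a,b,c}  FIRST(A)={b}
iter 2:
  A via A→S b a: +{a,c}
  FIRST(S)={a,b,c}  FIRST(A)={a,b,c}
iter 3: (no change)
  FIRST(S)={a,b,c}  FIRST(A)={a,b,c}

FIRST(A) = ["a", "b", "c"]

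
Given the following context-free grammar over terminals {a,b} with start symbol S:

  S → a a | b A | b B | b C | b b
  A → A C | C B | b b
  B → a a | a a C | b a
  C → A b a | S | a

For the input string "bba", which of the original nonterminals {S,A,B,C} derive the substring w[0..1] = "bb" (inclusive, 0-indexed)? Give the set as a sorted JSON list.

Convert to CNF:
  S -> T0 A | T0 B | T0 C | T0 T0 | T1 T1
  A -> A C | C B | T0 T0
  B -> T0 T1 | T1 T1 | T1 X2
  C -> A X3 | T0 A | T0 B | T0 C | T0 T0 | T1 T1 | a
  T0 -> b
  T1 -> a
  X2 -> T1 C
  X3 -> T0 T1

CYK table (by increasing span) (cells [i..j] with 0 ≤ i ≤ j ≤ 1 only):
  T[0,0] 'b' = {T0}  orig:{}
  T[1,1] 'b' = {T0}  orig:{}
  T[0,1] 'bb' = {A,C,S}

Original NTs in T[0,1] deriving "bb": ["A", "C", "S"]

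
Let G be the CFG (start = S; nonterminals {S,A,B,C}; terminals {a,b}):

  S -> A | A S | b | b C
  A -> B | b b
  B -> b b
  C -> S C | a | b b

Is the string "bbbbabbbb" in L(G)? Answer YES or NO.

CNF form of G:
  S -> A S | T0 C | T0 T0 | b
  A -> T0 T0
  B -> T0 T0
  C -> S C | T0 T0 | a
  T0 -> b

Fill CYK table bottom-up:
  cell(0,0) b: {S,T0}  orig:{S}
  cell(1,1) b: {S,T0}  orig:{S}
  cell(2,2) b: {S,T0}  orig:{S}
  cell(3,3) b: {S,T0}  orig:{S}
  cell(4,4) a: {C}
  cell(5,5) b: {S,T0}  orig:{S}
  cell(6,6) b: {S,T0}  orig:{S}
  cell(7,7) b: {S,T0}  orig:{S}
  cell(8,8) b: {S,T0}  orig:{S}
  cell(0,1) bb: {A,B,C,S}
  cell(1,2) bb: {A,B,C,S}
  cell(2,3) bb: {A,B,C,S}
  cell(3,4) ba: {C,S}
  cell(4,5) ab: ∅
  cell(5,6) bb: {A,B,C,S}
  cell(6,7) bb: {A,B,C,S}
  cell(7,8) bb: {A,B,C,S}
  cell(0,2) bbb: {C,S}
  cell(1,3) bbb: {C,S}
  cell(2,4) bba: {C,S}
  cell(3,5) bab: ∅
  cell(4,6) abb: ∅
  cell(5,7) bbb: {C,S}
  cell(6,8) bbb: {C,S}
  cell(0,3) bbbb: {C,S}
  cell(1,4) bbba: {C,S}
  cell(2,5) bbab: ∅
  cell(3,6) babb: {C}
  cell(4,7) abbb: ∅
  cell(5,8) bbbb: {C,S}
  cell(0,4) bbbba: {C,S}
  cell(1,5) bbbab: ∅
  cell(2,6) bbabb: {C,S}
  cell(3,7) babbb: {C}
  cell(4,8) abbbb: ∅
  cell(0,5) bbbbab: ∅
  cell(1,6) bbbabb: {C,S}
  cell(2,7) bbabbb: {C,S}
  cell(3,8) babbbb: {C}
  cell(0,6) bbbbabb: {C,S}
  cell(1,7) bbbabbb: {C,S}
  cell(2,8) bbabbbb: {C,S}
  cell(0,7) bbbbabbb: {C,S}
  cell(1,8) bbbabbbb: {C,S}
  cell(0,8) bbbbabbbb: {C,S}

S ∈ T[0,8] ⇒ YES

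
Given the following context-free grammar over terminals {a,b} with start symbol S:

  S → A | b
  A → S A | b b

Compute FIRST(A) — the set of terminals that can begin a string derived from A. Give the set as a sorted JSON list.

FIRST iteration:
iter 1:
  A via A→b b: +{b}
  S via S→A: +{b}
  S: {b}  A: {b}
iter 2: (no change)
  S: {b}  A: {b}

FIRST(A) = ["b"]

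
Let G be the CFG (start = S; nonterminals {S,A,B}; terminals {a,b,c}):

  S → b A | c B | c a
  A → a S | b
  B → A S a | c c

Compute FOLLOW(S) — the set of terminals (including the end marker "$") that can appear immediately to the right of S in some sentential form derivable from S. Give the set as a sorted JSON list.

FIRST iteration:
iter 1:
  A via A→a S: +{a}
  A via A→b: +{b}
  B via B→A S a: +{a,b}
  B via B→c c: +{c}
  S via S→b A: +{b}
  S via S→c B: +{c}
  FIRST(S)={b,c}  FIRST(A)={a,b}  FIRST(B)={a,b,c}
iter 2: (stable)
  FIRST(S)={b,c}  FIRST(A)={a,b}  FIRST(B)={a,b,c}

Compute FOLLOW by fixpoint:
seed FOLLOW(S) with $
round 1:
  B→A S a: FOLLOW(A) ⊇ FIRST(S) = {b,c}; new: +{b,c}
  B→A S a: FOLLOW(S) ⊇ FIRST(a) = {a}; new: +{a}
  S→b A: FOLLOW(A) ⊇ FOLLOW(S) ⊇ {$,a}; new: +{$,a}
  S→c B: FOLLOW(B) ⊇ FOLLOW(S) ⊇ {$,a}; new: +{$,a}
  FOLLOW(S)={$,a}  FOLLOW(A)={$,a,b,c}  FOLLOW(B)={$,a}
round 2:
  A→a S: FOLLOW(S) ⊇ FOLLOW(A) ⊇ {$,a,b,c}; new: +{b,c}
  S→c B: FOLLOW(B) ⊇ FOLLOW(S) ⊇ {$,a,b,c}; new: +{b,c}
  FOLLOW(S)={$,a,b,c}  FOLLOW(A)={$,a,b,c}  FOLLOW(B)={$,a,b,c}
round 3: — fixpoint
  FOLLOW(S)={$,a,b,c}  FOLLOW(A)={$,a,b,c}  FOLLOW(B)={$,a,b,c}

FOLLOW(S) = ["$", "a", "b", "c"]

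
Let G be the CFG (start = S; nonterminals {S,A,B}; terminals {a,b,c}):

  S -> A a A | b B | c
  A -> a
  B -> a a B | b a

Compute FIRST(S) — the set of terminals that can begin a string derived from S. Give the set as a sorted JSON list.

FIRST iteration:
round 1:
  A via A→a: +{a}
  B via B→a a B: +{a}
  B via B→b a: +{b}
  S via S→A a A: +{a}
  S via S→b B: +{b}
  S via S→c: +{c}
  S: {a,b,c}  A: {a}  B: {a,b}
round 2: done
  S: {a,b,c}  A: {a}  B: {a,b}

FIRST(S) = ["a", "b", "c"]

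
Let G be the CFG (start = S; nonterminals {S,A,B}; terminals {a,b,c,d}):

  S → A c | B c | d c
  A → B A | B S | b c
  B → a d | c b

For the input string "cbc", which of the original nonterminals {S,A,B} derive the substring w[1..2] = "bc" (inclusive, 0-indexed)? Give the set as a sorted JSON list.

Convert to CNF:
  S -> A T1 | B T1 | T3 T1
  A -> B A | B S | T0 T1
  B -> T1 T0 | T2 T3
  T0 -> b
  T1 -> c
  T2 -> a
  T3 -> d

CYK fill, restricted to cells inside w[1..2]:
  cell(1,1) b: {T0}  orig:{}
  cell(2,2) c: {T1}  orig:{}
  cell(1,2) bc: {A}

Original NTs in T[1,2] deriving "bc": ["A"]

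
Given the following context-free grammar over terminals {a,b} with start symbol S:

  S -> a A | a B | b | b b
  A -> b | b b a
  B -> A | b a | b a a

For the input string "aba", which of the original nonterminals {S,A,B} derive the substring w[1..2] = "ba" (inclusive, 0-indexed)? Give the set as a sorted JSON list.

CNF form of G:
  S -> T0 T0 | T1 A | T1 B | b
  A -> T0 X2 | b
  B -> T0 T1 | T0 X3 | T0 X4 | b
  T0 -> b
  T1 -> a
  X2 -> T0 T1
  X3 -> T1 T1
  X4 -> T0 T1

Fill CYK table bottom-up, restricted to cells inside w[1..2]:
  cell(1,1) b: {A,B,S,T0}  orig:{A,B,S}
  cell(2,2) a: {T1}  orig:{}
  cell(1,2) ba: {B,X2,X4}  orig:{B}

Original NTs in T[1,2] deriving "ba": ["B"]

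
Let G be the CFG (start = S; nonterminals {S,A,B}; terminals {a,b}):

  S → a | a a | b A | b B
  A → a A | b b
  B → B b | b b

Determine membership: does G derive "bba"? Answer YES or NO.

Convert to CNF:
  S -> T0 T0 | T1 A | T1 B | a
  A -> T0 A | T1 T1
  B -> B T1 | T1 T1
  T0 -> a
  T1 -> b

Fill CYK table bottom-up:
  [0..0]={T1}  "b"  orig:{}
  [1..1]={T1}  "b"  orig:{}
  [2..2]={S,T0}  "a"  orig:{S}
  [0..1]={A,B}  "bb"
  [1..2]=∅  "ba"
  [0..2]=∅  "bba"

S ∉ T[0,2] ⇒ NO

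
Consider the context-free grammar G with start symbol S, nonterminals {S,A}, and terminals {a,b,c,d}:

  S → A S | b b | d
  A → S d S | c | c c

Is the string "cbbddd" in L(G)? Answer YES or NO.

CNF form of G:
  S -> A S | T2 T2 | d
  A -> S X3 | T1 T1 | c
  T0 -> d
  T1 -> c
  T2 -> b
  X3 -> T0 S

Fill CYK table bottom-up:
  cell(0,0) c: {A,T1}  orig:{A}
  cell(1,1) b: {T2}  orig:{}
  cell(2,2) b: {T2}  orig:{}
  cell(3,3) d: {S,T0}  orig:{S}
  cell(4,4) d: {S,T0}  orig:{S}
  cell(5,5) d: {S,T0}  orig:{S}
  cell(0,1) cb: ∅
  cell(1,2) bb: {S}
  cell(2,3) bd: ∅
  cell(3,4) dd: {X3}  orig:{}
  cell(4,5) dd: {X3}  orig:{}
  cell(0,2) cbb: {S}
  cell(1,3) bbd: ∅
  cell(2,4) bdd: ∅
  cell(3,5) ddd: {A}
  cell(0,3) cbbd: ∅
  cell(1,4) bbdd: {A}
  cell(2,5) bddd: ∅
  cell(0,4) cbbdd: {A}
  cell(1,5) bbddd: {S}
  cell(0,5) cbbddd: {S}

S ∈ T[0,5] ⇒ YES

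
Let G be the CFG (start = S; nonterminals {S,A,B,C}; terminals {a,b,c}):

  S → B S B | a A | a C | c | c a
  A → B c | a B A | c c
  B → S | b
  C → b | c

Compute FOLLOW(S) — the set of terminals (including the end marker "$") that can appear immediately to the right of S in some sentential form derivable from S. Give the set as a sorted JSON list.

FIRST iteration:
iter 1:
  A via A→a B A: +{a}
  A via A→c c: +{c}
  B via B→b: +{b}
  C via C→b: +{b}
  C via C→c: +{c}
  S via S→B S B: +{b}
  S via S→a A: +{a}
  S via S→c: +{c}
  FIRST(S)={a,b,c}  FIRST(A)={a,c}  FIRST(B)={b}  FIRST(C)={b,c}
iter 2:
  A via A→B c: +{b}
  B via B→S: +{a,c}
  FIRST(S)={a,b,c}  FIRST(A)={a,b,c}  FIRST(B)={a,b,c}  FIRST(C)={b,c}
iter 3: done
  FIRST(S)={a,b,c}  FIRST(A)={a,b,c}  FIRST(B)={a,b,c}  FIRST(C)={b,c}

FOLLOW iteration:
seed FOLLOW(S) with $
[1]
  A→B c: FOLLOW(B) ⊇ FIRST(c) = {c}; new: +{c}
  A→a B A: FOLLOW(B) ⊇ FIRST(A) = {a,b,c}; new: +{a,b}
  B→S: FOLLOW(S) ⊇ FOLLOW(B) ⊇ {a,b,c}; new: +{a,b,c}
  S→B S B: FOLLOW(B) ⊇ FOLLOW(S) ⊇ {$,a,b,c}; new: +{$}
  S→a A: FOLLOW(A) ⊇ FOLLOW(S) ⊇ {$,a,b,c}; new: +{$,a,b,c}
  S→a C: FOLLOW(C) ⊇ FOLLOW(S) ⊇ {$,a,b,c}; new: +{$,a,b,c}
  S: {$,a,b,c}  A: {$,a,b,c}  B: {$,a,b,c}  C: {$,a,b,c}
[2] done
  S: {$,a,b,c}  A: {$,a,b,c}  B: {$,a,b,c}  C: {$,a,b,c}

FOLLOW(S) = ["$", "a", "b", "c"]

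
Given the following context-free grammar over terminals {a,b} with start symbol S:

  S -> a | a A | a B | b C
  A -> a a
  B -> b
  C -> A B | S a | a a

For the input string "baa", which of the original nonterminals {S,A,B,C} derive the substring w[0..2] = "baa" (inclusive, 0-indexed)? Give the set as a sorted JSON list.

CNF form of G:
  S -> T0 A | T0 B | T1 C | a
  A -> T0 T0
  B -> b
  C -> A B | S T0 | T0 T0
  T0 -> a
  T1 -> b

CYK table (by increasing span) (cells [i..j] with 0 ≤ i ≤ j ≤ 2 only):
  [0..0]={B,T1}  "b"  orig:{B}
  [1..1]={S,T0}  "a"  orig:{S}
  [2..2]={S,T0}  "a"  orig:{S}
  [0..1]=∅  "ba"
  [1..2]={A,C}  "aa"
  [0..2]={S}  "baa"

Original NTs in T[0,2] deriving "baa": ["S"]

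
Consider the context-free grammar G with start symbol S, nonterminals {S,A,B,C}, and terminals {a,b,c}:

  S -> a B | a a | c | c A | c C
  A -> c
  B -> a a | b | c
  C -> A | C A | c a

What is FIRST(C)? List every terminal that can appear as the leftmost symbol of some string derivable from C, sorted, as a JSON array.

Compute FIRST by fixpoint:
pass 1:
  A via A→c: +{c}
  B via B→a a: +{a}
  B via B→b: +{b}
  B via B→c: +{c}
  C via C→A: +{c}
  S via S→a B: +{a}
  S via S→c: +{c}
  S: {a,c}  A: {c}  B: {a,b,c}  C: {c}
pass 2: — fixpoint
  S: {a,c}  A: {c}  B: {a,b,c}  C: {c}

FIRST(C) = ["c"]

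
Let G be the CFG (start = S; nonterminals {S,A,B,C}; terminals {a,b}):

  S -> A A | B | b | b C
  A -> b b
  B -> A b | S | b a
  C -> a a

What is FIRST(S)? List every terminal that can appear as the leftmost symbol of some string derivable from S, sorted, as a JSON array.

FIRST iteration:
[1]
  A via A→b b: +{b}
  B via B→A b: +{b}
  C via C→a a: +{a}
  S via S→A A: +{b}
  FIRST[S]={b}  FIRST[A]={b}  FIRST[B]={b}  FIRST[C]={a}
[2] (no change)
  FIRST[S]={b}  FIRST[A]={b}  FIRST[B]={b}  FIRST[C]={a}

FIRST(S) = ["b"]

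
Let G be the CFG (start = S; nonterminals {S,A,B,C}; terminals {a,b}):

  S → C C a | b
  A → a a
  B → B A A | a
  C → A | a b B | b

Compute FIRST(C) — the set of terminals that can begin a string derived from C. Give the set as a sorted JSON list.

FIRST iteration:
round 1:
  A via A→a a: +{a}
  B via B→a: +{a}
  C via C→A: +{a}
  C via C→b: +{b}
  S via S→C C a: +{a,b}
  FIRST(S)={a,b}  FIRST(A)={a}  FIRST(B)={a}  FIRST(C)={a,b}
round 2: — fixpoint
  FIRST(S)={a,b}  FIRST(A)={a}  FIRST(B)={a}  FIRST(C)={a,b}

FIRST(C) = ["a", "b"]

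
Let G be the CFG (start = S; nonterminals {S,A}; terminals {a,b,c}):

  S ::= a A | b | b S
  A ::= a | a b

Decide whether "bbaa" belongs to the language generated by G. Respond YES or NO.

Convert to CNF:
  S -> T0 A | T1 S | b
  A -> T0 T1 | a
  T0 -> a
  T1 -> b

Fill CYK table bottom-up:
  [0..0]={S,T1}  "b"  orig:{S}
  [1..1]={S,T1}  "b"  orig:{S}
  [2..2]={A,T0}  "a"  orig:{A}
  [3..3]={A,T0}  "a"  orig:{A}
  [0..1]={S}  "bb"
  [1..2]=∅  "ba"
  [2..3]={S}  "aa"
  [0..2]=∅  "bba"
  [1..3]={S}  "baa"
  [0..3]={S}  "bbaa"

S ∈ T[0,3] ⇒ YES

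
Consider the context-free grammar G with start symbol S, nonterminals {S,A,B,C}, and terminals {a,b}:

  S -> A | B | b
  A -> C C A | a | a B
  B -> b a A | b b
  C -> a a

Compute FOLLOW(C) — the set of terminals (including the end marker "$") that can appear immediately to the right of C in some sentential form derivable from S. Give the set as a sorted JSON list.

FIRST iteration:
round 1:
  A via A→a: +{a}
  B via B→b a A: +{b}
  C via C→a a: +{a}
  S via S→A: +{a}
  S via S→B: +{b}
  S: {a,b}  A: {a}  B: {b}  C: {a}
round 2: (no change)
  S: {a,b}  A: {a}  B: {b}  C: {a}

FOLLOW sets:
initialize: $ ∈ FOLLOW(S)
pass 1:
  A→C C A: FOLLOW(C) ⊇ FIRST(C) = {a}; new: +{a}
  S→A: FOLLOW(A) ⊇ FOLLOW(S) ⊇ {$}; new: +{$}
  S→B: FOLLOW(B) ⊇ FOLLOW(S) ⊇ {$}; new: +{$}
  FOLLOW(S)={$}  FOLLOW(A)={$}  FOLLOW(B)={$}  FOLLOW(C)={a}
pass 2: done
  FOLLOW(S)={$}  FOLLOW(A)={$}  FOLLOW(B)={$}  FOLLOW(C)={a}

FOLLOW(C) = ["a"]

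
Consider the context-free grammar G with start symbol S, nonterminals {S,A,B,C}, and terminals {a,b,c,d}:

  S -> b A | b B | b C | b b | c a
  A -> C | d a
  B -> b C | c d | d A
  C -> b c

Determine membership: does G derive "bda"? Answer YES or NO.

CNF form of G:
  S -> T0 A | T0 B | T0 C | T0 T0 | T1 T3
  A -> T0 T1 | T2 T3
  B -> T0 C | T1 T2 | T2 A
  C -> T0 T1
  T0 -> b
  T1 -> c
  T2 -> d
  T3 -> a

CYK fill:
  [0..0]={T0}  "b"  orig:{}
  [1..1]={T2}  "d"  orig:{}
  [2..2]={T3}  "a"  orig:{}
  [0..1]=∅  "bd"
  [1..2]={A}  "da"
  [0..2]={S}  "bda"

S ∈ T[0,2] ⇒ YES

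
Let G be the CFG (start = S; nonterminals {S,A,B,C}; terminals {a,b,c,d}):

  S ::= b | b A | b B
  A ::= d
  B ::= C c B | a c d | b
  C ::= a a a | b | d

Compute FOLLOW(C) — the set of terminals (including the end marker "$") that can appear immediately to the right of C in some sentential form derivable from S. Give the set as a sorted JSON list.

FIRST sets, iterate to fixpoint:
round 1:
  A via A→d: +{d}
  B via B→a c d: +{a}
  B via B→b: +{b}
  C via C→a a a: +{a}
  C via C→b: +{b}
  C via C→d: +{d}
  S via S→b: +{b}
  FIRST[S]={b}  FIRST[A]={d}  FIRST[B]={a,b}  FIRST[C]={a,b,d}
round 2:
  B via B→C c B: +{d}
  FIRST[S]={b}  FIRST[A]={d}  FIRST[B]={a,b,d}  FIRST[C]={a,b,d}
round 3: (no change)
  FIRST[S]={b}  FIRST[A]={d}  FIRST[B]={a,b,d}  FIRST[C]={a,b,d}

FOLLOW iteration:
initialize: $ ∈ FOLLOW(S)
round 1:
  B→C c B: FOLLOW(C) ⊇ FIRST(c) = {c}; new: +{c}
  S→b A: FOLLOW(A) ⊇ FOLLOW(S) ⊇ {$}; new: +{$}
  S→b B: FOLLOW(B) ⊇ FOLLOW(S) ⊇ {$}; new: +{$}
  FOLLOW[S]={$}  FOLLOW[A]={$}  FOLLOW[B]={$}  FOLLOW[C]={c}
round 2: done
  FOLLOW[S]={$}  FOLLOW[A]={$}  FOLLOW[B]={$}  FOLLOW[C]={c}

FOLLOW(C) = ["c"]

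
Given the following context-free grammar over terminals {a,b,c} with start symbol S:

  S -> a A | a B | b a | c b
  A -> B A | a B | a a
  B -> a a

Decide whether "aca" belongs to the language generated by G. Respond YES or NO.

Convert to CNF:
  S -> T0 A | T0 B | T1 T0 | T2 T1
  A -> B A | T0 B | T0 T0
  B -> T0 T0
  T0 -> a
  T1 -> b
  T2 -> c

CYK table (by increasing span):
  T[0,0] 'a' = {T0}  orig:{}
  T[1,1] 'c' = {T2}  orig:{}
  T[2,2] 'a' = {T0}  orig:{}
  T[0,1] 'ac' = ∅
  T[1,2] 'ca' = ∅
  T[0,2] 'aca' = ∅

S ∉ T[0,2] ⇒ NO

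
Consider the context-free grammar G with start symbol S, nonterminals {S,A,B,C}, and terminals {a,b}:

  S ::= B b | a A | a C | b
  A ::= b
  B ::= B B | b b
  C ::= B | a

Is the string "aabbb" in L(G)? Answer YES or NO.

CNF form of G:
  S -> B T0 | T1 A | T1 C | b
  A -> b
  B -> B B | T0 T0
  C -> B B | T0 T0 | a
  T0 -> b
  T1 -> a

CYK table (by increasing span):
  cell(0,0) a: {C,T1}  orig:{C}
  cell(1,1) a: {C,T1}  orig:{C}
  cell(2,2) b: {A,S,T0}  orig:{A,S}
  cell(3,3) b: {A,S,T0}  orig:{A,S}
  cell(4,4) b: {A,S,T0}  orig:{A,S}
  cell(0,1) aa: {S}
  cell(1,2) ab: {S}
  cell(2,3) bb: {B,C}
  cell(3,4) bb: {B,C}
  cell(0,2) aab: ∅
  cell(1,3) abb: {S}
  cell(2,4) bbb: {S}
  cell(0,3) aabb: ∅
  cell(1,4) abbb: ∅
  cell(0,4) aabbb: ∅

S ∉ T[0,4] ⇒ NO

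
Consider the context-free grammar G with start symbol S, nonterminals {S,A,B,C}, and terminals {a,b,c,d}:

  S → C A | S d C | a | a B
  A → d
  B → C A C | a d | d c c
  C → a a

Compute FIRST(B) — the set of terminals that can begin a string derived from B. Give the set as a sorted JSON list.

Compute FIRST by fixpoint:
iter 1:
  A via A→d: +{d}
  B via B→a d: +{a}
  B via B→d c c: +{d}
  C via C→a a: +{a}
  S via S→C A: +{a}
  FIRST(S)={a}  FIRST(A)={d}  FIRST(B)={a,d}  FIRST(C)={a}
iter 2: done
  FIRST(S)={a}  FIRST(A)={d}  FIRST(B)={a,d}  FIRST(C)={a}

FIRST(B) = ["a", "d"]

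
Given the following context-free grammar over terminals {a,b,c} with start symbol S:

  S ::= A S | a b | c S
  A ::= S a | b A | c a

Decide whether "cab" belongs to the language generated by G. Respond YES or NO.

CNF form of G:
  S -> A S | T0 T1 | T2 S
  A -> S T0 | T1 A | T2 T0
  T0 -> a
  T1 -> b
  T2 -> c

CYK table (by increasing span):
  T[0,0] 'c' = {T2}  orig:{}
  T[1,1] 'a' = {T0}  orig:{}
  T[2,2] 'b' = {T1}  orig:{}
  T[0,1] 'ca' = {A}
  T[1,2] 'ab' = {S}
  T[0,2] 'cab' = {S}

S ∈ T[0,2] ⇒ YES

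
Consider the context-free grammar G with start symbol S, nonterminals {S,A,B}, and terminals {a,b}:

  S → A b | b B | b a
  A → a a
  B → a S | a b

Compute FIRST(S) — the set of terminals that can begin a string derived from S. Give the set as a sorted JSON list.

FIRST iteration:
pass 1:
  A via A→a a: +{a}
  B via B→a S: +{a}
  S via S→A b: +{a}
  S via S→b B: +{b}
  FIRST[S]={a,b}  FIRST[A]={a}  FIRST[B]={a}
pass 2: (stable)
  FIRST[S]={a,b}  FIRST[A]={a}  FIRST[B]={a}

FIRST(S) = ["a", "b"]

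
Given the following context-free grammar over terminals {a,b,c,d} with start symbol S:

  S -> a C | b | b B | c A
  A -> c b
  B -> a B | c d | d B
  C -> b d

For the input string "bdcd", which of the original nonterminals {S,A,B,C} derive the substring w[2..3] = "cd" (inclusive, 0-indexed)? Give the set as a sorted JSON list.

CNF form of G:
  S -> T0 A | T1 B | T2 C | b
  A -> T0 T1
  B -> T0 T3 | T2 B | T3 B
  C -> T1 T3
  T0 -> c
  T1 -> b
  T2 -> a
  T3 -> d

CYK table (by increasing span) — only the sub-triangle for w[2..3]:
  T[2,2] 'c' = {T0}  orig:{}
  T[3,3] 'd' = {T3}  orig:{}
  T[2,3] 'cd' = {B}

Original NTs in T[2,3] deriving "cd": ["B"]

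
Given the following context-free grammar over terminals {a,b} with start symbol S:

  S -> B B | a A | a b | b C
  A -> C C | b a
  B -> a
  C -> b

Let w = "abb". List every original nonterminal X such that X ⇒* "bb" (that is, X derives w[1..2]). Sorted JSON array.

Convert to CNF:
  S -> B B | T0 C | T1 A | T1 T0
  A -> C C | T0 T1
  B -> a
  C -> b
  T0 -> b
  T1 -> a

CYK fill — only the sub-triangle for w[1..2]:
  [1..1]={C,T0}  "b"  orig:{C}
  [2..2]={C,T0}  "b"  orig:{C}
  [1..2]={A,S}  "bb"

Original NTs in T[1,2] deriving "bb": ["A", "S"]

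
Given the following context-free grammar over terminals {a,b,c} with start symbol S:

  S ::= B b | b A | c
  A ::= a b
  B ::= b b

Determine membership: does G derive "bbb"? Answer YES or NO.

CNF form of G:
  S -> B T1 | T1 A | c
  A -> T0 T1
  B -> T1 T1
  T0 -> a
  T1 -> b

CYK table (by increasing span):
  T[0,0] 'b' = {T1}  orig:{}
  T[1,1] 'b' = {T1}  orig:{}
  T[2,2] 'b' = {T1}  orig:{}
  T[0,1] 'bb' = {B}
  T[1,2] 'bb' = {B}
  T[0,2] 'bbb' = {S}

S ∈ T[0,2] ⇒ YES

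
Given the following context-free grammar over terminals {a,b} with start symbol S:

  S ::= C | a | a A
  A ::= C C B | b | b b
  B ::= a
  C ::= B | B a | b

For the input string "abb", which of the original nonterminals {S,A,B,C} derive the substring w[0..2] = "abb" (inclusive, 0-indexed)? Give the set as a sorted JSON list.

CNF form of G:
  S -> B T1 | T1 A | a | b
  A -> C X2 | T0 T0 | b
  B -> a
  C -> B T1 | a | b
  T0 -> b
  T1 -> a
  X2 -> C B

CYK table (by increasing span), restricted to cells inside w[0..2]:
  [0..0]={B,C,S,T1}  "a"  orig:{B,C,S}
  [1..1]={A,C,S,T0}  "b"  orig:{A,C,S}
  [2..2]={A,C,S,T0}  "b"  orig:{A,C,S}
  [0..1]={S}  "ab"
  [1..2]={A}  "bb"
  [0..2]={S}  "abb"

Original NTs in T[0,2] deriving "abb": ["S"]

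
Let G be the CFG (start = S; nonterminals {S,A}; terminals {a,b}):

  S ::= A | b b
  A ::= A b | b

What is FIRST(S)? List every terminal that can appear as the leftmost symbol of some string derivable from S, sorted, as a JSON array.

FIRST sets, iterate to fixpoint:
round 1:
  A via A→b: +{b}
  S via S→A: +{b}
  FIRST[S]={b}  FIRST[A]={b}
round 2: (no change)
  FIRST[S]={b}  FIRST[A]={b}

FIRST(S) = ["b"]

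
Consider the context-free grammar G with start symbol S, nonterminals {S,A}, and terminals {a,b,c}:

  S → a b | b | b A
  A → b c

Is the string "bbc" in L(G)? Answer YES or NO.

Convert to CNF:
  S -> T0 A | T2 T0 | b
  A -> T0 T1
  T0 -> b
  T1 -> c
  T2 -> a

Fill CYK table bottom-up:
  T[0,0] 'b' = {S,T0}  orig:{S}
  T[1,1] 'b' = {S,T0}  orig:{S}
  T[2,2] 'c' = {T1}  orig:{}
  T[0,1] 'bb' = ∅
  T[1,2] 'bc' = {A}
  T[0,2] 'bbc' = {S}

S ∈ T[0,2] ⇒ YES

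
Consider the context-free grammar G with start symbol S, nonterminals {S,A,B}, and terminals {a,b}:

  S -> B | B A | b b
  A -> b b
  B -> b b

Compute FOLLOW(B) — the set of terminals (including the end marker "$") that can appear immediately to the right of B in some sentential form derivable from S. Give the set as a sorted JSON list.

FIRST iteration:
iter 1:
  A via A→b b: +{b}
  B via B→b b: +{b}
  S via S→B: +{b}
  FIRST(S)={b}  FIRST(A)={b}  FIRST(B)={b}
iter 2: — fixpoint
  FIRST(S)={b}  FIRST(A)={b}  FIRST(B)={b}

Compute FOLLOW by fixpoint:
seed FOLLOW(S) with $
round 1:
  S→B: FOLLOW(B) ⊇ FOLLOW(S) ⊇ {$}; new: +{$}
  S→B A: FOLLOW(B) ⊇ FIRST(A) = {b}; new: +{b}
  S→B A: FOLLOW(A) ⊇ FOLLOW(S) ⊇ {$}; new: +{$}
  FOLLOW[S]={$}  FOLLOW[A]={$}  FOLLOW[B]={$,b}
round 2: (no change)
  FOLLOW[S]={$}  FOLLOW[A]={$}  FOLLOW[B]={$,b}

FOLLOW(B) = ["$", "b"]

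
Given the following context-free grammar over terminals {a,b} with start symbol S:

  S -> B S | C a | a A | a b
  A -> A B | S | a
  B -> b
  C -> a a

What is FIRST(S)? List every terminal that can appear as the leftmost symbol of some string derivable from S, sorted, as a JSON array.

Compute FIRST by fixpoint:
pass 1:
  A via A→a: +{a}
  B via B→b: +{b}
  C via C→a a: +{a}
  S via S→B S: +{b}
  S via S→C a: +{a}
  FIRST(S)={a,b}  FIRST(A)={a}  FIRST(B)={b}  FIRST(C)={a}
pass 2:
  A via A→S: +{b}
  FIRST(S)={a,b}  FIRST(A)={a,b}  FIRST(B)={b}  FIRST(C)={a}
pass 3: (no change)
  FIRST(S)={a,b}  FIRST(A)={a,b}  FIRST(B)={b}  FIRST(C)={a}

FIRST(S) = ["a", "b"]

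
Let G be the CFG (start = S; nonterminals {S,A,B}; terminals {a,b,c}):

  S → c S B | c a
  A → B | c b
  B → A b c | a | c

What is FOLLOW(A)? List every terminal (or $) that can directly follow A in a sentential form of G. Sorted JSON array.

FIRST sets, iterate to fixpoint:
[1]
  A via A→c b: +{c}
  B via B→A b c: +{c}
  B via B→a: +{a}
  S via S→c S B: +{c}
  FIRST(S)={c}  FIRST(A)={c}  FIRST(B)={a,c}
[2]
  A via A→B: +{a}
  FIRST(S)={c}  FIRST(A)={a,c}  FIRST(B)={a,c}
[3] — fixpoint
  FIRST(S)={c}  FIRST(A)={a,c}  FIRST(B)={a,c}

FOLLOW sets:
FOLLOW(S) := {$}
[1]
  B→A b c: FOLLOW(A) ⊇ FIRST(b) = {b}; new: +{b}
  S→c S B: FOLLOW(S) ⊇ FIRST(B) = {a,c}; new: +{a,c}
  S→c S B: FOLLOW(B) ⊇ FOLLOW(S) ⊇ {$,a,c}; new: +{$,a,c}
  S: {$,a,c}  A: {b}  B: {$,a,c}
[2]
  A→B: FOLLOW(B) ⊇ FOLLOW(A) ⊇ {b}; new: +{b}
  S: {$,a,c}  A: {b}  B: {$,a,b,c}
[3] (no change)
  S: {$,a,c}  A: {b}  B: {$,a,b,c}

FOLLOW(A) = ["b"]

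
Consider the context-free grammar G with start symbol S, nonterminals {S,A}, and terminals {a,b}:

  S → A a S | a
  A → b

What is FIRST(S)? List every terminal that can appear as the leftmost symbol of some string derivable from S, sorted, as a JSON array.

FIRST sets, iterate to fixpoint:
[1]
  A via A→b: +{b}
  S via S→A a S: +{b}
  S via S→a: +{a}
  FIRST(S)={a,b}  FIRST(A)={b}
[2] (stable)
  FIRST(S)={a,b}  FIRST(A)={b}

FIRST(S) = ["a", "b"]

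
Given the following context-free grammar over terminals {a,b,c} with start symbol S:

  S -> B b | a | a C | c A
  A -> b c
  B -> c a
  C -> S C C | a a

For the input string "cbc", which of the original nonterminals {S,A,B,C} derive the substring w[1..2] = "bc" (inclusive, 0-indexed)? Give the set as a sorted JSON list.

Convert to CNF:
  S -> B T0 | T1 A | T2 C | a
  A -> T0 T1
  B -> T1 T2
  C -> S X3 | T2 T2
  T0 -> b
  T1 -> c
  T2 -> a
  X3 -> C C

Fill CYK table bottom-up — only the sub-triangle for w[1..2]:
  cell(1,1) b: {T0}  orig:{}
  cell(2,2) c: {T1}  orig:{}
  cell(1,2) bc: {A}

Original NTs in T[1,2] deriving "bc": ["A"]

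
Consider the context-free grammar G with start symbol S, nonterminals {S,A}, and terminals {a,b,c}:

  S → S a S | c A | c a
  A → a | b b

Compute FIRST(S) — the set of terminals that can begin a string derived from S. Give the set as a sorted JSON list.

FIRST sets, iterate to fixpoint:
iter 1:
  A via A→a: +{a}
  A via A→b b: +{b}
  S via S→c A: +{c}
  FIRST[S]={c}  FIRST[A]={a,b}
iter 2: (stable)
  FIRST[S]={c}  FIRST[A]={a,b}

FIRST(S) = ["c"]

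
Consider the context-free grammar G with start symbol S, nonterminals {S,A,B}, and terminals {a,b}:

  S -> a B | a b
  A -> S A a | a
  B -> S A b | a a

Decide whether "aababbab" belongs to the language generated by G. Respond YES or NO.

CNF form of G:
  S -> T0 B | T0 T1
  A -> S X2 | a
  B -> S X3 | T0 T0
  T0 -> a
  T1 -> b
  X2 -> A T0
  X3 -> A T1

Fill CYK table bottom-up:
  T[0,0] 'a' = {A,T0}  orig:{A}
  T[1,1] 'a' = {A,T0}  orig:{A}
  T[2,2] 'b' = {T1}  orig:{}
  T[3,3] 'a' = {A,T0}  orig:{A}
  T[4,4] 'b' = {T1}  orig:{}
  T[5,5] 'b' = {T1}  orig:{}
  T[6,6] 'a' = {A,T0}  orig:{A}
  T[7,7] 'b' = {T1}  orig:{}
  T[0,1] 'aa' = {B,X2}  orig:{B}
  T[1,2] 'ab' = {S,X3}  orig:{S}
  T[2,3] 'ba' = ∅
  T[3,4] 'ab' = {S,X3}  orig:{S}
  T[4,5] 'bb' = ∅
  T[5,6] 'ba' = ∅
  T[6,7] 'ab' = {S,X3}  orig:{S}
  T[0,2] 'aab' = ∅
  T[1,3] 'aba' = ∅
  T[2,4] 'bab' = ∅
  T[3,5] 'abb' = ∅
  T[4,6] 'bba' = ∅
  T[5,7] 'bab' = ∅
  T[0,3] 'aaba' = ∅
  T[1,4] 'abab' = {B}
  T[2,5] 'babb' = ∅
  T[3,6] 'abba' = ∅
  T[4,7] 'bbab' = ∅
  T[0,4] 'aabab' = {S}
  T[1,5] 'ababb' = ∅
  T[2,6] 'babba' = ∅
  T[3,7] 'abbab' = ∅
  T[0,5] 'aababb' = ∅
  T[1,6] 'ababba' = ∅
  T[2,7] 'babbab' = ∅
  T[0,6] 'aababba' = ∅
  T[1,7] 'ababbab' = ∅
  T[0,7] 'aababbab' = ∅

S ∉ T[0,7] ⇒ NO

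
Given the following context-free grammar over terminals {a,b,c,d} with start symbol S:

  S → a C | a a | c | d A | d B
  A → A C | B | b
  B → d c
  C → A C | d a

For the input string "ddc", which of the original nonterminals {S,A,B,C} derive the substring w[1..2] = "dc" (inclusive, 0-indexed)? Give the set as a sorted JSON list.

CNF form of G:
  S -> T0 A | T0 B | T2 C | T2 T2 | c
  A -> A C | T0 T1 | b
  B -> T0 T1
  C -> A C | T0 T2
  T0 -> d
  T1 -> c
  T2 -> a

CYK table (by increasing span) — only the sub-triangle for w[1..2]:
  cell(1,1) d: {T0}  orig:{}
  cell(2,2) c: {S,T1}  orig:{S}
  cell(1,2) dc: {A,B}

Original NTs in T[1,2] deriving "dc": ["A", "B"]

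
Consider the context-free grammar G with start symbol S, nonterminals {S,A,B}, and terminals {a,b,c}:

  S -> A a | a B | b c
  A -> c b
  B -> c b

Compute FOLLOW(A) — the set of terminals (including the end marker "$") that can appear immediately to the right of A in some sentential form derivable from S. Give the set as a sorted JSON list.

FIRST iteration:
round 1:
  A via A→c b: +{c}
  B via B→c b: +{c}
  S via S→A a: +{c}
  S via S→a B: +{a}
  S via S→b c: +{b}
  S: {a,b,c}  A: {c}  B: {c}
round 2: done
  S: {a,b,c}  A: {c}  B: {c}

Compute FOLLOW by fixpoint:
FOLLOW(S) := {$}
[1]
  S→A a: FOLLOW(A) ⊇ FIRST(a) = {a}; new: +{a}
  S→a B: FOLLOW(B) ⊇ FOLLOW(S) ⊇ {$}; new: +{$}
  FOLLOW(S)={$}  FOLLOW(A)={a}  FOLLOW(B)={$}
[2] (no change)
  FOLLOW(S)={$}  FOLLOW(A)={a}  FOLLOW(B)={$}

FOLLOW(A) = ["a"]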